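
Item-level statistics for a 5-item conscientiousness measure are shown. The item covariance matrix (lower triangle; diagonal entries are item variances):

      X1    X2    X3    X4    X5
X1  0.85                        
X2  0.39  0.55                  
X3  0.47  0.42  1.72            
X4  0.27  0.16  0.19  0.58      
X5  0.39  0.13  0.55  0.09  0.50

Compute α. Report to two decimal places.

Σσ²ᵢ = 0.85 + 0.55 + 1.72 + 0.58 + 0.50 = 4.20
Sum of off-diagonal covariances = 3.06
σ²_T = 4.20 + 2 × 3.06 = 10.32
α = (k/(k−1))·(1 − Σσ²ᵢ/σ²_T) = (5/4)·(1 − 4.20/10.32) = 0.74

α = 0.74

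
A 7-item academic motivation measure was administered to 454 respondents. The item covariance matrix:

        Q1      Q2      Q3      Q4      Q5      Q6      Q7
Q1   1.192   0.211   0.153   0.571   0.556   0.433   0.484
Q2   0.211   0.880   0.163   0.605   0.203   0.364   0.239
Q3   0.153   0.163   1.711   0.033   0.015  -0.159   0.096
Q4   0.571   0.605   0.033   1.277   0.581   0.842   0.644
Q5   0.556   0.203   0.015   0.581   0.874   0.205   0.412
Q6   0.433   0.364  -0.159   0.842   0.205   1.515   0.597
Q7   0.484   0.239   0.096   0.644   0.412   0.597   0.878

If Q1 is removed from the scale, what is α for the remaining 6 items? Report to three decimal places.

Remaining items: Q2, Q3, Q4, Q5, Q6, Q7 (k = 6).
ΣVar(i) = 0.880 + 1.711 + 1.277 + 0.874 + 1.515 + 0.878 = 7.135
total variance = 7.135 + 2 × 4.840 = 16.815
α (item deleted) = (6/5)·(1 − 7.135/16.815) = 0.691

α = 0.691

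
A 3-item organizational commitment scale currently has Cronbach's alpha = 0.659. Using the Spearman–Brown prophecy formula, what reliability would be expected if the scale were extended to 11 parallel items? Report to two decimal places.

Length factor m = 11/3 = 3.6667
α' = m·α / (1 + (m−1)·α)
   = 11/3 × 0.659 / (1 + (11/3 − 1) × 0.659)
   = 2.4163 / 2.7573 = 0.88

predicted reliability = 0.88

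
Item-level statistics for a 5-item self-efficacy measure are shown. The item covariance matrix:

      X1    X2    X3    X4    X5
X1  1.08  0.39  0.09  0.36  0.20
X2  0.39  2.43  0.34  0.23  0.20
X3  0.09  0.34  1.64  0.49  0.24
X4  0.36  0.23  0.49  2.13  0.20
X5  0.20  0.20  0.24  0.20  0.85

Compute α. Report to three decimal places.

α = 0.503

ΣVar(i) = 1.08 + 2.43 + 1.64 + 2.13 + 0.85 = 8.13
Σ_{i<j} σ_ij = 2.74
Var(T) = 8.13 + 2 × 2.74 = 13.61
α = (k/(k−1))·(1 − ΣVar(i)/Var(T)) = (5/4)·(1 − 8.13/13.61) = 0.503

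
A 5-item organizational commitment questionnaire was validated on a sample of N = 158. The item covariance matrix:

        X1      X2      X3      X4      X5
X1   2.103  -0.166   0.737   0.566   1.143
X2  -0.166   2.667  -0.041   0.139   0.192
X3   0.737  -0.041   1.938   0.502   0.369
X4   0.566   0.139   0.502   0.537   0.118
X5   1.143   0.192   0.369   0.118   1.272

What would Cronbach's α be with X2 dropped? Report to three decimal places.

Cronbach's α = 0.720

Remaining items: X1, X3, X4, X5 (k = 4).
Σσᵢ² = 2.103 + 1.938 + 0.537 + 1.272 = 5.850
σ²_T = 5.850 + 2 × 3.435 = 12.720
α (item deleted) = (4/3)·(1 − 5.850/12.720) = 0.720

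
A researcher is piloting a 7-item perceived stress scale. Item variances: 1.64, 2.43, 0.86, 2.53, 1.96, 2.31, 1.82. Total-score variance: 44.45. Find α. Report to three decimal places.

Σσᵢ² = 1.64 + 2.43 + 0.86 + 2.53 + 1.96 + 2.31 + 1.82 = 13.55
α = (k/(k−1))·(1 − Σσᵢ²/σ²_total) = (7/6)·(1 − 13.55/44.45) = 0.811

α = 0.811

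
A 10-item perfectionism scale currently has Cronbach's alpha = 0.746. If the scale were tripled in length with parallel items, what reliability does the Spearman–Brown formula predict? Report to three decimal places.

predicted reliability = 0.898

Length factor m = 3
α' = m·α / (1 + (m−1)·α)
   = 3 × 0.746 / (1 + (3 − 1) × 0.746)
   = 2.2380 / 2.4920 = 0.898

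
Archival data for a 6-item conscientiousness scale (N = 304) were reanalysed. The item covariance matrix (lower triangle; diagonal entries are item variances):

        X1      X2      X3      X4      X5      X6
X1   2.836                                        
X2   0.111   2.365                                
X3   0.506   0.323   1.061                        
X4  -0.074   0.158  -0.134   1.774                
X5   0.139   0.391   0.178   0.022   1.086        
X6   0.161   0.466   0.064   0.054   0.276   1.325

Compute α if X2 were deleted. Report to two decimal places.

Remaining items: X1, X3, X4, X5, X6 (k = 5).
Σσᵢ² = 2.836 + 1.061 + 1.774 + 1.086 + 1.325 = 8.082
Var(T) = 8.082 + 2 × 1.192 = 10.466
α (item deleted) = (5/4)·(1 − 8.082/10.466) = 0.28

α = 0.28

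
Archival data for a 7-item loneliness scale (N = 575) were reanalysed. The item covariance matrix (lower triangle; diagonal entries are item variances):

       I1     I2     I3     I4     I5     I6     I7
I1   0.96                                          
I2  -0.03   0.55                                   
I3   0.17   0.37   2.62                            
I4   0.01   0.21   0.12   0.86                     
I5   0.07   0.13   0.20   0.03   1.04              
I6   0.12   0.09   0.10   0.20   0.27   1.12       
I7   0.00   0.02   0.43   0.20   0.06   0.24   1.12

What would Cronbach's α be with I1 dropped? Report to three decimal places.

Remaining items: I2, I3, I4, I5, I6, I7 (k = 6).
ΣVar(i) = 0.55 + 2.62 + 0.86 + 1.04 + 1.12 + 1.12 = 7.31
total variance = 7.31 + 2 × 2.67 = 12.65
α (item deleted) = (6/5)·(1 − 7.31/12.65) = 0.507

α = 0.507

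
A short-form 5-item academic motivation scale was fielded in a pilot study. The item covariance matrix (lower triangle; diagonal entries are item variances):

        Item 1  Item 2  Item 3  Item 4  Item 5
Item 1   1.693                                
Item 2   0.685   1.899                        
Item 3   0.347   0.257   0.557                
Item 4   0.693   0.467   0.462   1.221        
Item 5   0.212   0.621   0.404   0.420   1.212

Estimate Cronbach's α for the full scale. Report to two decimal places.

Σσ²ᵢ = 1.693 + 1.899 + 0.557 + 1.221 + 1.212 = 6.582
Sum of off-diagonal covariances = 4.568
σ²_total = 6.582 + 2 × 4.568 = 15.718
α = (k/(k−1))·(1 − Σσ²ᵢ/σ²_total) = (5/4)·(1 − 6.582/15.718) = 0.73

α = 0.73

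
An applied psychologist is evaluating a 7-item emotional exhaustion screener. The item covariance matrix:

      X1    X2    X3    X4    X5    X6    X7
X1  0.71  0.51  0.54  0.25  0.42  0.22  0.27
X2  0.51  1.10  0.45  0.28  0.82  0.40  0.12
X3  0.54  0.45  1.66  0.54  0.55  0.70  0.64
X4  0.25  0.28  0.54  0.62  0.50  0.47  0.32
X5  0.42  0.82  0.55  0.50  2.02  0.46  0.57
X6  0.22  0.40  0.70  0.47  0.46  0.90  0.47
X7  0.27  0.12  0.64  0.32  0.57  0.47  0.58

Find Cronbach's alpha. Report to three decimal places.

α = 0.834

Σσᵢ² = 0.71 + 1.10 + 1.66 + 0.62 + 2.02 + 0.90 + 0.58 = 7.59
Sum of off-diagonal covariances = 9.50
total variance = 7.59 + 2 × 9.50 = 26.59
α = (k/(k−1))·(1 − Σσᵢ²/total variance) = (7/6)·(1 − 7.59/26.59) = 0.834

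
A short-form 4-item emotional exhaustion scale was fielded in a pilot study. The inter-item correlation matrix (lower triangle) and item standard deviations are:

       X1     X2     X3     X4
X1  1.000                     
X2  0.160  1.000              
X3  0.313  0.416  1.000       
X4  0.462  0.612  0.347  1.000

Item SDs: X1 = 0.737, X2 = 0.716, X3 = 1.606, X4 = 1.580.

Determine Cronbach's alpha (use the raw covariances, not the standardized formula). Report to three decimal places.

Cronbach's alpha = 0.664

Σσ²ᵢ = 0.737² + 0.716² + 1.606² + 1.580² = 6.1315
Covariances σ_ij = r_ij · s_i · s_j:
  σ(X1,X2) = 0.160 × 0.737 × 0.716 = 0.0844
  σ(X1,X3) = 0.313 × 0.737 × 1.606 = 0.3705
  σ(X1,X4) = 0.462 × 0.737 × 1.580 = 0.5380
  σ(X2,X3) = 0.416 × 0.716 × 1.606 = 0.4784
  σ(X2,X4) = 0.612 × 0.716 × 1.580 = 0.6923
  σ(X3,X4) = 0.347 × 1.606 × 1.580 = 0.8805
σ²_T = Σσ²ᵢ + 2·Σσ_ij = 6.1315 + 2 × 3.0441 = 12.2197
α = (4/3)·(1 − 6.1315/12.2197) = 0.664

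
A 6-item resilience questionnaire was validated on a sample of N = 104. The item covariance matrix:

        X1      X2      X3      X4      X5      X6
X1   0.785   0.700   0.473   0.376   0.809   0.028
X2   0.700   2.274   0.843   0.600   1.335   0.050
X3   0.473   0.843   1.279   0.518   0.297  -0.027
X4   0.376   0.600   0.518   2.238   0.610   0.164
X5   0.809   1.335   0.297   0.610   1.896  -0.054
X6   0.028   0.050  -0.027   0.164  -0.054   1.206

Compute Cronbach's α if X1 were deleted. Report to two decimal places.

α = 0.62

Remaining items: X2, X3, X4, X5, X6 (k = 5).
ΣVar(i) = 2.274 + 1.279 + 2.238 + 1.896 + 1.206 = 8.893
σ²_total = 8.893 + 2 × 4.336 = 17.565
α (item deleted) = (5/4)·(1 − 8.893/17.565) = 0.62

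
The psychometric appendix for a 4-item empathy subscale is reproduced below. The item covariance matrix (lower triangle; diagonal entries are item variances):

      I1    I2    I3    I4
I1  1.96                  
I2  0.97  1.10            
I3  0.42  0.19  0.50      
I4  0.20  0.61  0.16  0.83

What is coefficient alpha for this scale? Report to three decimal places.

sum of item variances = 1.96 + 1.10 + 0.50 + 0.83 = 4.39
Σ_{i<j} σ_ij = 2.55
σ²_total = 4.39 + 2 × 2.55 = 9.49
α = (k/(k−1))·(1 − sum of item variances/σ²_total) = (4/3)·(1 − 4.39/9.49) = 0.717

α = 0.717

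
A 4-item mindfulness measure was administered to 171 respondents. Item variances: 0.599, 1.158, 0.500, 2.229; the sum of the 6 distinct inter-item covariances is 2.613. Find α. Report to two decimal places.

α = 0.72

Σσ²ᵢ = 0.599 + 1.158 + 0.500 + 2.229 = 4.486
Sum of distinct covariances = 2.613
σ²_total = Σσ²ᵢ + 2·Σcov = 4.486 + 2 × 2.613 = 9.712
α = (4/3)·(1 − 4.486/9.712) = 0.72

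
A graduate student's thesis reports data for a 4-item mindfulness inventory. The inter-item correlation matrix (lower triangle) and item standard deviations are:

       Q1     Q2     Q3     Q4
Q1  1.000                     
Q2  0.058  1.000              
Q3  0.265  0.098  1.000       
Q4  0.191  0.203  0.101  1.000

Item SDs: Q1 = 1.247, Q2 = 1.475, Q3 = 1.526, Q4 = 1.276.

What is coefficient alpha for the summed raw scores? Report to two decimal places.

Σσ²ᵢ = 1.247² + 1.475² + 1.526² + 1.276² = 7.6875
Covariances σ_ij = r_ij · s_i · s_j:
  σ(Q1,Q2) = 0.058 × 1.247 × 1.475 = 0.1067
  σ(Q1,Q3) = 0.265 × 1.247 × 1.526 = 0.5043
  σ(Q1,Q4) = 0.191 × 1.247 × 1.276 = 0.3039
  σ(Q2,Q3) = 0.098 × 1.475 × 1.526 = 0.2206
  σ(Q2,Q4) = 0.203 × 1.475 × 1.276 = 0.3821
  σ(Q3,Q4) = 0.101 × 1.526 × 1.276 = 0.1967
σ²_T = Σσ²ᵢ + 2·Σσ_ij = 7.6875 + 2 × 1.7143 = 11.1161
α = (4/3)·(1 − 7.6875/11.1161) = 0.41

coefficient alpha = 0.41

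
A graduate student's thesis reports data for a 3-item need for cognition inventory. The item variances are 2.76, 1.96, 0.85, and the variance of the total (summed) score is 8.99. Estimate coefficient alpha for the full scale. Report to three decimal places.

coefficient alpha = 0.571

Σσ²ᵢ = 2.76 + 1.96 + 0.85 = 5.57
α = (k/(k−1))·(1 − Σσ²ᵢ/σ²_total) = (3/2)·(1 − 5.57/8.99) = 0.571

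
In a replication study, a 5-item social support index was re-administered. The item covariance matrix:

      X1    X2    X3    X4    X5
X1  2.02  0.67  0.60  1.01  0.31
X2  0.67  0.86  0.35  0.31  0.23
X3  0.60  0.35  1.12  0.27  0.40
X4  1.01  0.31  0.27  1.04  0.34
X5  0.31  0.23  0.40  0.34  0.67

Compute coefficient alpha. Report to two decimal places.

α = 0.76

Σσᵢ² = 2.02 + 0.86 + 1.12 + 1.04 + 0.67 = 5.71
Σ_{i<j} σ_ij = 4.49
total variance = 5.71 + 2 × 4.49 = 14.69
α = (k/(k−1))·(1 − Σσᵢ²/total variance) = (5/4)·(1 − 5.71/14.69) = 0.76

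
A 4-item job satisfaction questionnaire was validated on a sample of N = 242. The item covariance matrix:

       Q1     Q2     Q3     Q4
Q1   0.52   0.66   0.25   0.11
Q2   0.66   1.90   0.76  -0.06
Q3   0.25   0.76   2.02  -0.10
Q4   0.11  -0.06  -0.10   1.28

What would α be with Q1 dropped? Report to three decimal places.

α = 0.281

Remaining items: Q2, Q3, Q4 (k = 3).
ΣVar(i) = 1.90 + 2.02 + 1.28 = 5.20
σ²_total = 5.20 + 2 × 0.60 = 6.40
α (item deleted) = (3/2)·(1 − 5.20/6.40) = 0.281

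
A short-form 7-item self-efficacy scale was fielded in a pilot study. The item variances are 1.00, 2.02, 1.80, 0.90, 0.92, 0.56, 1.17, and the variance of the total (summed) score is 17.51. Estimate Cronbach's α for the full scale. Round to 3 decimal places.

Σσ²ᵢ = 1.00 + 2.02 + 1.80 + 0.90 + 0.92 + 0.56 + 1.17 = 8.37
α = (k/(k−1))·(1 − Σσ²ᵢ/Var(T)) = (7/6)·(1 − 8.37/17.51) = 0.609

Cronbach's α = 0.609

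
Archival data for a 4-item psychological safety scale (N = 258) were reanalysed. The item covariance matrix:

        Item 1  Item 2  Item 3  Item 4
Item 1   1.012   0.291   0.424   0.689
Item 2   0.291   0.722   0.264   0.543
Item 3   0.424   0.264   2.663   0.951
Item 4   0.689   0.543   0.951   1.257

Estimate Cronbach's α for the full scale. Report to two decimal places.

Cronbach's α = 0.70

Σσᵢ² = 1.012 + 0.722 + 2.663 + 1.257 = 5.654
Sum of the distinct covariances = 3.162
σ²_total = 5.654 + 2 × 3.162 = 11.978
α = (k/(k−1))·(1 − Σσᵢ²/σ²_total) = (4/3)·(1 − 5.654/11.978) = 0.70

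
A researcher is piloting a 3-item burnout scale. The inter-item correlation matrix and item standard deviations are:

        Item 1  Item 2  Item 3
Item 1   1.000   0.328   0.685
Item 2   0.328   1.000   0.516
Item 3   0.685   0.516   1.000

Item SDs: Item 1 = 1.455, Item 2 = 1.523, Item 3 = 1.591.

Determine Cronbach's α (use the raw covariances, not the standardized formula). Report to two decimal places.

Σσ²ᵢ = 1.455² + 1.523² + 1.591² = 6.9678
Covariances σ_ij = r_ij · s_i · s_j:
  σ(Item 1,Item 2) = 0.328 × 1.455 × 1.523 = 0.7268
  σ(Item 1,Item 3) = 0.685 × 1.455 × 1.591 = 1.5857
  σ(Item 2,Item 3) = 0.516 × 1.523 × 1.591 = 1.2503
σ²_T = Σσ²ᵢ + 2·Σσ_ij = 6.9678 + 2 × 3.5628 = 14.0934
α = (3/2)·(1 − 6.9678/14.0934) = 0.76

Cronbach's α = 0.76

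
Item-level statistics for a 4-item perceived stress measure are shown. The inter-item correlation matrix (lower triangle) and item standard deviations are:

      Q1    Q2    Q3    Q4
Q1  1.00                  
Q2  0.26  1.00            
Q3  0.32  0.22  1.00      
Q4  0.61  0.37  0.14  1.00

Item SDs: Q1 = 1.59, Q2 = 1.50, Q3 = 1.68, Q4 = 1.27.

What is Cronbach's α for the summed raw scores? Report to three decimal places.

α = 0.641

Σσ²ᵢ = 1.59² + 1.50² + 1.68² + 1.27² = 9.2134
Covariances σ_ij = r_ij · s_i · s_j:
  σ(Q1,Q2) = 0.26 × 1.59 × 1.50 = 0.6201
  σ(Q1,Q3) = 0.32 × 1.59 × 1.68 = 0.8548
  σ(Q1,Q4) = 0.61 × 1.59 × 1.27 = 1.2318
  σ(Q2,Q3) = 0.22 × 1.50 × 1.68 = 0.5544
  σ(Q2,Q4) = 0.37 × 1.50 × 1.27 = 0.7048
  σ(Q3,Q4) = 0.14 × 1.68 × 1.27 = 0.2987
σ²_T = Σσ²ᵢ + 2·Σσ_ij = 9.2134 + 2 × 4.2646 = 17.7426
α = (4/3)·(1 − 9.2134/17.7426) = 0.641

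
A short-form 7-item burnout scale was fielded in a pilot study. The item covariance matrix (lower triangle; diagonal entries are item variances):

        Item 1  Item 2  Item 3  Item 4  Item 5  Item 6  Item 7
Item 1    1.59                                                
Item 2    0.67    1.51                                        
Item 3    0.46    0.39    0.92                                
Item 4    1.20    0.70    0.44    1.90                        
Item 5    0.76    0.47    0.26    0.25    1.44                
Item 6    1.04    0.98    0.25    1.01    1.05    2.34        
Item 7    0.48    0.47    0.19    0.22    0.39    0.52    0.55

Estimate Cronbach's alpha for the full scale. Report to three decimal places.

sum of item variances = 1.59 + 1.51 + 0.92 + 1.90 + 1.44 + 2.34 + 0.55 = 10.25
Sum of the distinct covariances = 12.20
σ²_T = 10.25 + 2 × 12.20 = 34.65
α = (k/(k−1))·(1 − sum of item variances/σ²_T) = (7/6)·(1 − 10.25/34.65) = 0.822

α = 0.822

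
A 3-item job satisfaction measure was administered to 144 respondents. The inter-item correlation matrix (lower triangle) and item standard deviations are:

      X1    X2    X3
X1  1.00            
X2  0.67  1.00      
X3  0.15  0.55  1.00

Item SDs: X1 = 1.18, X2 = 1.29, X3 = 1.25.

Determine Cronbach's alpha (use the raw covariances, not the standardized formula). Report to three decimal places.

Σσ²ᵢ = 1.18² + 1.29² + 1.25² = 4.6190
Covariances σ_ij = r_ij · s_i · s_j:
  σ(X1,X2) = 0.67 × 1.18 × 1.29 = 1.0199
  σ(X1,X3) = 0.15 × 1.18 × 1.25 = 0.2213
  σ(X2,X3) = 0.55 × 1.29 × 1.25 = 0.8869
σ²_T = Σσ²ᵢ + 2·Σσ_ij = 4.6190 + 2 × 2.1281 = 8.8752
α = (3/2)·(1 − 4.6190/8.8752) = 0.719

α = 0.719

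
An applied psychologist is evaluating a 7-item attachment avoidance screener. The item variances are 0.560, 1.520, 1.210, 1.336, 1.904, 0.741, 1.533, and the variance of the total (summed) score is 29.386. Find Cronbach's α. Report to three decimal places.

α = 0.817

sum of item variances = 0.560 + 1.520 + 1.210 + 1.336 + 1.904 + 0.741 + 1.533 = 8.804
α = (k/(k−1))·(1 − sum of item variances/Var(T)) = (7/6)·(1 − 8.804/29.386) = 0.817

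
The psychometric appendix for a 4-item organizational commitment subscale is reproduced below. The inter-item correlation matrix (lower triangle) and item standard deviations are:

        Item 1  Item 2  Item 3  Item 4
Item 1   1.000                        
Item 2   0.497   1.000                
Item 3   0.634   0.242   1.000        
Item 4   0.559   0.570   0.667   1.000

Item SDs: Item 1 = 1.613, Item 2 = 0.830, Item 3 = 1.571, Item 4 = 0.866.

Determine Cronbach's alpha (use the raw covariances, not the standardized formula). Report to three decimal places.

α = 0.787

Σσ²ᵢ = 1.613² + 0.830² + 1.571² + 0.866² = 6.5087
Covariances σ_ij = r_ij · s_i · s_j:
  σ(Item 1,Item 2) = 0.497 × 1.613 × 0.830 = 0.6654
  σ(Item 1,Item 3) = 0.634 × 1.613 × 1.571 = 1.6066
  σ(Item 1,Item 4) = 0.559 × 1.613 × 0.866 = 0.7808
  σ(Item 2,Item 3) = 0.242 × 0.830 × 1.571 = 0.3156
  σ(Item 2,Item 4) = 0.570 × 0.830 × 0.866 = 0.4097
  σ(Item 3,Item 4) = 0.667 × 1.571 × 0.866 = 0.9074
σ²_T = Σσ²ᵢ + 2·Σσ_ij = 6.5087 + 2 × 4.6855 = 15.8797
α = (4/3)·(1 − 6.5087/15.8797) = 0.787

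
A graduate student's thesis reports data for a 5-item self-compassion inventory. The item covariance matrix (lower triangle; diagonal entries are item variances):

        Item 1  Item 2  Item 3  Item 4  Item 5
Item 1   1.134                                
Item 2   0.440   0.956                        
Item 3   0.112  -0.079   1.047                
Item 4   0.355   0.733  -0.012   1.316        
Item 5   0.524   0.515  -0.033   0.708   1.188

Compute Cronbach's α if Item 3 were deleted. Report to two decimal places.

α = 0.78

Remaining items: Item 1, Item 2, Item 4, Item 5 (k = 4).
sum of item variances = 1.134 + 0.956 + 1.316 + 1.188 = 4.594
total variance = 4.594 + 2 × 3.275 = 11.144
α (item deleted) = (4/3)·(1 − 4.594/11.144) = 0.78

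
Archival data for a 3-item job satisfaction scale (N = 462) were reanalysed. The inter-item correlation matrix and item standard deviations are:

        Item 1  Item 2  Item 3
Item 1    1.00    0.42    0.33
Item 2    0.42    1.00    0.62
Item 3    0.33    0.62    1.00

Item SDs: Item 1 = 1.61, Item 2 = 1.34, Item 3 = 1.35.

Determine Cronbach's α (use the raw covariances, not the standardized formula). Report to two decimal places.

Σσ²ᵢ = 1.61² + 1.34² + 1.35² = 6.2102
Covariances σ_ij = r_ij · s_i · s_j:
  σ(Item 1,Item 2) = 0.42 × 1.61 × 1.34 = 0.9061
  σ(Item 1,Item 3) = 0.33 × 1.61 × 1.35 = 0.7173
  σ(Item 2,Item 3) = 0.62 × 1.34 × 1.35 = 1.1216
σ²_T = Σσ²ᵢ + 2·Σσ_ij = 6.2102 + 2 × 2.7450 = 11.7002
α = (3/2)·(1 − 6.2102/11.7002) = 0.70

α = 0.70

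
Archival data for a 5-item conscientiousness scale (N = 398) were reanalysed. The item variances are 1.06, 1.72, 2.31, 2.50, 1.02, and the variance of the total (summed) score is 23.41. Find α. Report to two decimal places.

α = 0.79

sum of item variances = 1.06 + 1.72 + 2.31 + 2.50 + 1.02 = 8.61
α = (k/(k−1))·(1 − sum of item variances/σ²_total) = (5/4)·(1 − 8.61/23.41) = 0.79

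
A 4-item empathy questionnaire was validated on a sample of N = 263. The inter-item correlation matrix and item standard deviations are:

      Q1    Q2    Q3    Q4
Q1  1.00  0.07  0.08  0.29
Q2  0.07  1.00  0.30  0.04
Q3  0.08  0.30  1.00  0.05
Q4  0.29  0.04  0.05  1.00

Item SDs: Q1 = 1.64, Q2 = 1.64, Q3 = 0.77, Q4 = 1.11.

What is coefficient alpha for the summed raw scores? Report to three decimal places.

α = 0.356

Σσ²ᵢ = 1.64² + 1.64² + 0.77² + 1.11² = 7.2042
Covariances σ_ij = r_ij · s_i · s_j:
  σ(Q1,Q2) = 0.07 × 1.64 × 1.64 = 0.1883
  σ(Q1,Q3) = 0.08 × 1.64 × 0.77 = 0.1010
  σ(Q1,Q4) = 0.29 × 1.64 × 1.11 = 0.5279
  σ(Q2,Q3) = 0.30 × 1.64 × 0.77 = 0.3788
  σ(Q2,Q4) = 0.04 × 1.64 × 1.11 = 0.0728
  σ(Q3,Q4) = 0.05 × 0.77 × 1.11 = 0.0427
σ²_T = Σσ²ᵢ + 2·Σσ_ij = 7.2042 + 2 × 1.3115 = 9.8272
α = (4/3)·(1 − 7.2042/9.8272) = 0.356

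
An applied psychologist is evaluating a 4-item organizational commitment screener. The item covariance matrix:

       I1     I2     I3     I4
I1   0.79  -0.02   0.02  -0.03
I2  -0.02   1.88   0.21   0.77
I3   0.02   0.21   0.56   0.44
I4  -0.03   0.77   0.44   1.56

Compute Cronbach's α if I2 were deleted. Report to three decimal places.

Remaining items: I1, I3, I4 (k = 3).
Σσᵢ² = 0.79 + 0.56 + 1.56 = 2.91
Var(T) = 2.91 + 2 × 0.43 = 3.77
α (item deleted) = (3/2)·(1 − 2.91/3.77) = 0.342

α = 0.342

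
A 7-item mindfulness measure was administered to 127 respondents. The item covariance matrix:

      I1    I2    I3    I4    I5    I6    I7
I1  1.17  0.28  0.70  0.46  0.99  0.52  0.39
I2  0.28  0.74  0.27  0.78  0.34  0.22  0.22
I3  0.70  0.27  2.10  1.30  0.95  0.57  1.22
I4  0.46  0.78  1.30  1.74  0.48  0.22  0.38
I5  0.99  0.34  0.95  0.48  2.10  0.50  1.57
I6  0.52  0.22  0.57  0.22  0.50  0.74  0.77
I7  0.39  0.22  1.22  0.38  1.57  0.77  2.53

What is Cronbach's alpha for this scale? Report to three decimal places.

sum of item variances = 1.17 + 0.74 + 2.10 + 1.74 + 2.10 + 0.74 + 2.53 = 11.12
Σ_{i<j} σ_ij = 13.13
σ²_T = 11.12 + 2 × 13.13 = 37.38
α = (k/(k−1))·(1 − sum of item variances/σ²_T) = (7/6)·(1 − 11.12/37.38) = 0.820

α = 0.820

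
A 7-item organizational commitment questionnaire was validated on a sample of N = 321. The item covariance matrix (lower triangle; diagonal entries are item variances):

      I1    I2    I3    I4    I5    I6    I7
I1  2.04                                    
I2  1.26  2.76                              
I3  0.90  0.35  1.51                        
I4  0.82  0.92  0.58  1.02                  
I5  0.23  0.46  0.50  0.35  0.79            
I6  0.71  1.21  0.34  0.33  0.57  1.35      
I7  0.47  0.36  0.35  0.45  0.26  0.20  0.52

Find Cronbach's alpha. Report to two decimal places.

Σσ²ᵢ = 2.04 + 2.76 + 1.51 + 1.02 + 0.79 + 1.35 + 0.52 = 9.99
Sum of the distinct covariances = 11.62
Var(T) = 9.99 + 2 × 11.62 = 33.23
α = (k/(k−1))·(1 − Σσ²ᵢ/Var(T)) = (7/6)·(1 − 9.99/33.23) = 0.82

Cronbach's alpha = 0.82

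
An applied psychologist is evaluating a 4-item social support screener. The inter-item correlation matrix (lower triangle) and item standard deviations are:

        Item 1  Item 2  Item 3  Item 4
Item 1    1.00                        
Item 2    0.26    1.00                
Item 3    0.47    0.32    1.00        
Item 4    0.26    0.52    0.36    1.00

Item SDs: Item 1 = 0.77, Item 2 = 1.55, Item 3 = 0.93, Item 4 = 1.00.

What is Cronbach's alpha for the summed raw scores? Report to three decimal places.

Σσ²ᵢ = 0.77² + 1.55² + 0.93² + 1.00² = 4.8603
Covariances σ_ij = r_ij · s_i · s_j:
  σ(Item 1,Item 2) = 0.26 × 0.77 × 1.55 = 0.3103
  σ(Item 1,Item 3) = 0.47 × 0.77 × 0.93 = 0.3366
  σ(Item 1,Item 4) = 0.26 × 0.77 × 1.00 = 0.2002
  σ(Item 2,Item 3) = 0.32 × 1.55 × 0.93 = 0.4613
  σ(Item 2,Item 4) = 0.52 × 1.55 × 1.00 = 0.8060
  σ(Item 3,Item 4) = 0.36 × 0.93 × 1.00 = 0.3348
σ²_T = Σσ²ᵢ + 2·Σσ_ij = 4.8603 + 2 × 2.4492 = 9.7587
α = (4/3)·(1 − 4.8603/9.7587) = 0.669

α = 0.669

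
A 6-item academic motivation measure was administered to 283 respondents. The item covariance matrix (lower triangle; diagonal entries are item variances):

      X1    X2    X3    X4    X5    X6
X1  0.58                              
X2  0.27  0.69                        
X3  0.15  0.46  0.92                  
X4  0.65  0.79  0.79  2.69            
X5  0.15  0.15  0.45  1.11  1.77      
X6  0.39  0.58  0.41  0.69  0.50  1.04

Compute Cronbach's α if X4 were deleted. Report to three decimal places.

α = 0.730

Remaining items: X1, X2, X3, X5, X6 (k = 5).
Σσᵢ² = 0.58 + 0.69 + 0.92 + 1.77 + 1.04 = 5.00
σ²_total = 5.00 + 2 × 3.51 = 12.02
α (item deleted) = (5/4)·(1 − 5.00/12.02) = 0.730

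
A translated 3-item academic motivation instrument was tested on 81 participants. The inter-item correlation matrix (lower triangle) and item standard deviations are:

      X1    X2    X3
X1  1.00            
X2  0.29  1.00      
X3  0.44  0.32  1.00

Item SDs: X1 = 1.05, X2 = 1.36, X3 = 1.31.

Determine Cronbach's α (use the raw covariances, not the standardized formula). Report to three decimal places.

Σσ²ᵢ = 1.05² + 1.36² + 1.31² = 4.6682
Covariances σ_ij = r_ij · s_i · s_j:
  σ(X1,X2) = 0.29 × 1.05 × 1.36 = 0.4141
  σ(X1,X3) = 0.44 × 1.05 × 1.31 = 0.6052
  σ(X2,X3) = 0.32 × 1.36 × 1.31 = 0.5701
σ²_T = Σσ²ᵢ + 2·Σσ_ij = 4.6682 + 2 × 1.5894 = 7.8470
α = (3/2)·(1 − 4.6682/7.8470) = 0.608

Cronbach's α = 0.608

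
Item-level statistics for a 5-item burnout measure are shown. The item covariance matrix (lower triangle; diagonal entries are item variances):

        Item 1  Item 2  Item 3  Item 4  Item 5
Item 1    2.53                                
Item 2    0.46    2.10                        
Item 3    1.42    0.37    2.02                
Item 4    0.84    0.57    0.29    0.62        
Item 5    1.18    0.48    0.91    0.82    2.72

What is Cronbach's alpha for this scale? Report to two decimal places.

sum of item variances = 2.53 + 2.10 + 2.02 + 0.62 + 2.72 = 9.99
Sum of the distinct covariances = 7.34
total variance = 9.99 + 2 × 7.34 = 24.67
α = (k/(k−1))·(1 − sum of item variances/total variance) = (5/4)·(1 − 9.99/24.67) = 0.74

Cronbach's alpha = 0.74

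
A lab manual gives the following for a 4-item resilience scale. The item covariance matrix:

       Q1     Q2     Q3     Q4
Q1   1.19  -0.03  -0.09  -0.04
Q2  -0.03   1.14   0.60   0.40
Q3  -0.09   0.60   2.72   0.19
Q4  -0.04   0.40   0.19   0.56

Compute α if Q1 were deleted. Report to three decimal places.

α = 0.525

Remaining items: Q2, Q3, Q4 (k = 3).
Σσ²ᵢ = 1.14 + 2.72 + 0.56 = 4.42
Var(T) = 4.42 + 2 × 1.19 = 6.80
α (item deleted) = (3/2)·(1 − 4.42/6.80) = 0.525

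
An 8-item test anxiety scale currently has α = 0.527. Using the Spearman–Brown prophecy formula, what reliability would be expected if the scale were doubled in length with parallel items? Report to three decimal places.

Length factor m = 2
α' = m·α / (1 + (m−1)·α)
   = 2 × 0.527 / (1 + (2 − 1) × 0.527)
   = 1.0540 / 1.5270 = 0.690

predicted reliability = 0.690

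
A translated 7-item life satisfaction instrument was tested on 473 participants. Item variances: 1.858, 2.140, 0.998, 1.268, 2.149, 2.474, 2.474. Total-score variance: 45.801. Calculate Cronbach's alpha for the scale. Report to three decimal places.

Cronbach's alpha = 0.826

ΣVar(i) = 1.858 + 2.140 + 0.998 + 1.268 + 2.149 + 2.474 + 2.474 = 13.361
α = (k/(k−1))·(1 − ΣVar(i)/total variance) = (7/6)·(1 − 13.361/45.801) = 0.826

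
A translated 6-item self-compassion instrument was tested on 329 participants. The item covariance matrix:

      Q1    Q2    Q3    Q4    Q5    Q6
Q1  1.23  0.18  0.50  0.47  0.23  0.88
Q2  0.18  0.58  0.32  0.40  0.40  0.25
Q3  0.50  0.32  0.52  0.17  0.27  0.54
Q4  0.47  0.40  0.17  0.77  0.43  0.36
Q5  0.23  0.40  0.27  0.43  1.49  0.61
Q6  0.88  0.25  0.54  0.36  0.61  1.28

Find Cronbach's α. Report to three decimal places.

sum of item variances = 1.23 + 0.58 + 0.52 + 0.77 + 1.49 + 1.28 = 5.87
Sum of off-diagonal covariances = 6.01
Var(T) = 5.87 + 2 × 6.01 = 17.89
α = (k/(k−1))·(1 − sum of item variances/Var(T)) = (6/5)·(1 − 5.87/17.89) = 0.806

Cronbach's α = 0.806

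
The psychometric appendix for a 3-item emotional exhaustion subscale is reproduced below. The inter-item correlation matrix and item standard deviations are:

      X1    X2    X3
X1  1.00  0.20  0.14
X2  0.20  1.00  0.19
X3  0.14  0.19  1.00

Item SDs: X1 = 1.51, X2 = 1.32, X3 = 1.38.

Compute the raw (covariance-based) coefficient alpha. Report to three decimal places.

coefficient alpha = 0.389

Σσ²ᵢ = 1.51² + 1.32² + 1.38² = 5.9269
Covariances σ_ij = r_ij · s_i · s_j:
  σ(X1,X2) = 0.20 × 1.51 × 1.32 = 0.3986
  σ(X1,X3) = 0.14 × 1.51 × 1.38 = 0.2917
  σ(X2,X3) = 0.19 × 1.32 × 1.38 = 0.3461
σ²_T = Σσ²ᵢ + 2·Σσ_ij = 5.9269 + 2 × 1.0364 = 7.9997
α = (3/2)·(1 − 5.9269/7.9997) = 0.389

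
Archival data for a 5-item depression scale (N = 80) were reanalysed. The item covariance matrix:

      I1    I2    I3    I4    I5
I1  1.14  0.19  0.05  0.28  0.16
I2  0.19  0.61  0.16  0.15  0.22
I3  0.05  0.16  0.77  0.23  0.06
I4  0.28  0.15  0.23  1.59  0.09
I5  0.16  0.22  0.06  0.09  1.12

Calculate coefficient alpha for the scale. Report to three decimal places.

Σσ²ᵢ = 1.14 + 0.61 + 0.77 + 1.59 + 1.12 = 5.23
Σ_{i<j} σ_ij = 1.59
σ²_total = 5.23 + 2 × 1.59 = 8.41
α = (k/(k−1))·(1 − Σσ²ᵢ/σ²_total) = (5/4)·(1 − 5.23/8.41) = 0.473

coefficient alpha = 0.473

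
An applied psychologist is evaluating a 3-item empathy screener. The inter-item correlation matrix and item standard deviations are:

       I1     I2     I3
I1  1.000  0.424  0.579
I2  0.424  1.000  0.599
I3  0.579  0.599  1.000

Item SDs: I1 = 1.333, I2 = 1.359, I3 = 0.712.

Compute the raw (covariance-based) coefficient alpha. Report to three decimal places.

α = 0.718

Σσ²ᵢ = 1.333² + 1.359² + 0.712² = 4.1307
Covariances σ_ij = r_ij · s_i · s_j:
  σ(I1,I2) = 0.424 × 1.333 × 1.359 = 0.7681
  σ(I1,I3) = 0.579 × 1.333 × 0.712 = 0.5495
  σ(I2,I3) = 0.599 × 1.359 × 0.712 = 0.5796
σ²_T = Σσ²ᵢ + 2·Σσ_ij = 4.1307 + 2 × 1.8972 = 7.9251
α = (3/2)·(1 − 4.1307/7.9251) = 0.718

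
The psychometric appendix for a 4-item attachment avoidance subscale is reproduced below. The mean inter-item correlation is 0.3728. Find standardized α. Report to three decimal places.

Standardized α = k·r̄ / (1 + (k−1)·r̄) = 4 × 0.3728 / (1 + 3 × 0.3728)
  = 1.4912 / 2.1184 = 0.704

α = 0.704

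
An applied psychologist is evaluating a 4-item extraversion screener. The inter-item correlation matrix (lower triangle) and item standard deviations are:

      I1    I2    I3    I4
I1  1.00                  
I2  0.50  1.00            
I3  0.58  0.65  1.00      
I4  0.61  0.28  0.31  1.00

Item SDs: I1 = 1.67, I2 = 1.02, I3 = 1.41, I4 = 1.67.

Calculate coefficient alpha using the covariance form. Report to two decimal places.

Σσ²ᵢ = 1.67² + 1.02² + 1.41² + 1.67² = 8.6063
Covariances σ_ij = r_ij · s_i · s_j:
  σ(I1,I2) = 0.50 × 1.67 × 1.02 = 0.8517
  σ(I1,I3) = 0.58 × 1.67 × 1.41 = 1.3657
  σ(I1,I4) = 0.61 × 1.67 × 1.67 = 1.7012
  σ(I2,I3) = 0.65 × 1.02 × 1.41 = 0.9348
  σ(I2,I4) = 0.28 × 1.02 × 1.67 = 0.4770
  σ(I3,I4) = 0.31 × 1.41 × 1.67 = 0.7300
σ²_T = Σσ²ᵢ + 2·Σσ_ij = 8.6063 + 2 × 6.0604 = 20.7271
α = (4/3)·(1 − 8.6063/20.7271) = 0.78

coefficient alpha = 0.78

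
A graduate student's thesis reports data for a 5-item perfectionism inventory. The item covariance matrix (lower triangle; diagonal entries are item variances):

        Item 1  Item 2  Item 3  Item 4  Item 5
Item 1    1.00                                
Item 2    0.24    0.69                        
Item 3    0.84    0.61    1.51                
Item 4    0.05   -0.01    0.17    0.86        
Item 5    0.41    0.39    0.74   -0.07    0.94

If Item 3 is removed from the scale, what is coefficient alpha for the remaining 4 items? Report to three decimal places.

α = 0.489

Remaining items: Item 1, Item 2, Item 4, Item 5 (k = 4).
ΣVar(i) = 1.00 + 0.69 + 0.86 + 0.94 = 3.49
σ²_total = 3.49 + 2 × 1.01 = 5.51
α (item deleted) = (4/3)·(1 − 3.49/5.51) = 0.489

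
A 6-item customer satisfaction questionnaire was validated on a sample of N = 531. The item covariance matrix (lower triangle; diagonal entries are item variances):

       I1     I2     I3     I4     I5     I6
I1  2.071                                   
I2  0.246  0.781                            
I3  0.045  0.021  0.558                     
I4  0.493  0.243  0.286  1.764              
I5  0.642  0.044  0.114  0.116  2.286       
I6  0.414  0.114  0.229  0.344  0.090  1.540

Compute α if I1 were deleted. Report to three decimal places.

Remaining items: I2, I3, I4, I5, I6 (k = 5).
ΣVar(i) = 0.781 + 0.558 + 1.764 + 2.286 + 1.540 = 6.929
Var(T) = 6.929 + 2 × 1.601 = 10.131
α (item deleted) = (5/4)·(1 − 6.929/10.131) = 0.395

α = 0.395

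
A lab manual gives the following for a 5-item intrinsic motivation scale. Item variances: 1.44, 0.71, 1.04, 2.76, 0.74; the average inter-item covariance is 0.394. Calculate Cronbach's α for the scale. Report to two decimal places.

α = 0.68

ΣVar(i) = 1.44 + 0.71 + 1.04 + 2.76 + 0.74 = 6.69
Sum of the 10 distinct covariances = 10 × 0.394 = 3.940
Var(T) = ΣVar(i) + 2·Σcov = 6.69 + 2 × 3.940 = 14.570
α = (5/4)·(1 − 6.69/14.570) = 0.68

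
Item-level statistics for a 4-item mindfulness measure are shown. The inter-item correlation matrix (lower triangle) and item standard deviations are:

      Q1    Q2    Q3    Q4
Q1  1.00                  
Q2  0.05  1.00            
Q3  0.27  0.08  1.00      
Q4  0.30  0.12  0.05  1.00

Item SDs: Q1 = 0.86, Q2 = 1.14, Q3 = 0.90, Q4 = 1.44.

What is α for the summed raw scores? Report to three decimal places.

α = 0.378

Σσ²ᵢ = 0.86² + 1.14² + 0.90² + 1.44² = 4.9228
Covariances σ_ij = r_ij · s_i · s_j:
  σ(Q1,Q2) = 0.05 × 0.86 × 1.14 = 0.0490
  σ(Q1,Q3) = 0.27 × 0.86 × 0.90 = 0.2090
  σ(Q1,Q4) = 0.30 × 0.86 × 1.44 = 0.3715
  σ(Q2,Q3) = 0.08 × 1.14 × 0.90 = 0.0821
  σ(Q2,Q4) = 0.12 × 1.14 × 1.44 = 0.1970
  σ(Q3,Q4) = 0.05 × 0.90 × 1.44 = 0.0648
σ²_T = Σσ²ᵢ + 2·Σσ_ij = 4.9228 + 2 × 0.9734 = 6.8696
α = (4/3)·(1 − 4.9228/6.8696) = 0.378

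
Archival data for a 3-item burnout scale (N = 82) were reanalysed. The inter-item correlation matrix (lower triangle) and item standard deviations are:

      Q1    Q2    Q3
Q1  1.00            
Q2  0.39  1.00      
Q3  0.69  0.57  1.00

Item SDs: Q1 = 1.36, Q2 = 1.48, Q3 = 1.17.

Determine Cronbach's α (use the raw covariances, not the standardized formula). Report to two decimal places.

Σσ²ᵢ = 1.36² + 1.48² + 1.17² = 5.4089
Covariances σ_ij = r_ij · s_i · s_j:
  σ(Q1,Q2) = 0.39 × 1.36 × 1.48 = 0.7850
  σ(Q1,Q3) = 0.69 × 1.36 × 1.17 = 1.0979
  σ(Q2,Q3) = 0.57 × 1.48 × 1.17 = 0.9870
σ²_T = Σσ²ᵢ + 2·Σσ_ij = 5.4089 + 2 × 2.8699 = 11.1487
α = (3/2)·(1 − 5.4089/11.1487) = 0.77

α = 0.77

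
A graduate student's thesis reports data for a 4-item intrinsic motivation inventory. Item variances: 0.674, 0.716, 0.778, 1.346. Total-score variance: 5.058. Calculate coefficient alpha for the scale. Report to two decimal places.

α = 0.41

Σσ²ᵢ = 0.674 + 0.716 + 0.778 + 1.346 = 3.514
α = (k/(k−1))·(1 − Σσ²ᵢ/σ²_total) = (4/3)·(1 − 3.514/5.058) = 0.41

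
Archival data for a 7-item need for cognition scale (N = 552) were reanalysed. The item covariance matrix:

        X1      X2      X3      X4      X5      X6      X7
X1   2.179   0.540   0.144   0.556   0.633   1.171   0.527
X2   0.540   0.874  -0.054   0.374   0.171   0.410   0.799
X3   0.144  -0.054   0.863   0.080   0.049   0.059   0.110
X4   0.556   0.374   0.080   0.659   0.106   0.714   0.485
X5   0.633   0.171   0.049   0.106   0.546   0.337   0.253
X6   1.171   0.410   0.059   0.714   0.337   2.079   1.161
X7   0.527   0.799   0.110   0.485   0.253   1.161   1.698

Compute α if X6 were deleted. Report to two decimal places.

α = 0.70

Remaining items: X1, X2, X3, X4, X5, X7 (k = 6).
Σσᵢ² = 2.179 + 0.874 + 0.863 + 0.659 + 0.546 + 1.698 = 6.819
σ²_T = 6.819 + 2 × 4.773 = 16.365
α (item deleted) = (6/5)·(1 − 6.819/16.365) = 0.70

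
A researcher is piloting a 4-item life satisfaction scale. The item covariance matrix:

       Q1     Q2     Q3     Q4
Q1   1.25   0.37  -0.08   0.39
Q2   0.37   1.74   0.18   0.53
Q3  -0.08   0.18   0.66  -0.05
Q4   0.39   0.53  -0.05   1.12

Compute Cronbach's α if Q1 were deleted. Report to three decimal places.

α = 0.409

Remaining items: Q2, Q3, Q4 (k = 3).
sum of item variances = 1.74 + 0.66 + 1.12 = 3.52
σ²_T = 3.52 + 2 × 0.66 = 4.84
α (item deleted) = (3/2)·(1 − 3.52/4.84) = 0.409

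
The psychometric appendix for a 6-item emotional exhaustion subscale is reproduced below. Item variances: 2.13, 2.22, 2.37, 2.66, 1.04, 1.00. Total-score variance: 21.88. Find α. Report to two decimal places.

Σσᵢ² = 2.13 + 2.22 + 2.37 + 2.66 + 1.04 + 1.00 = 11.42
α = (k/(k−1))·(1 − Σσᵢ²/σ²_total) = (6/5)·(1 − 11.42/21.88) = 0.57

α = 0.57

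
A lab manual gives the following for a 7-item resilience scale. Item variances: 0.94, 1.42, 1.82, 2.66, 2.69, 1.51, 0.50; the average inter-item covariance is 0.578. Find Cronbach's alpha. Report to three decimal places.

Σσ²ᵢ = 0.94 + 1.42 + 1.82 + 2.66 + 2.69 + 1.51 + 0.50 = 11.54
Sum of the 21 distinct covariances = 21 × 0.578 = 12.138
σ²_total = Σσ²ᵢ + 2·Σcov = 11.54 + 2 × 12.138 = 35.816
α = (7/6)·(1 − 11.54/35.816) = 0.791

α = 0.791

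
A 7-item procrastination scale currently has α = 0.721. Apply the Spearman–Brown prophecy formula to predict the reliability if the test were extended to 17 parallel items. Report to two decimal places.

Length factor m = 17/7 = 2.4286
α' = m·α / (1 + (m−1)·α)
   = 17/7 × 0.721 / (1 + (17/7 − 1) × 0.721)
   = 1.7510 / 2.0300 = 0.86

predicted reliability = 0.86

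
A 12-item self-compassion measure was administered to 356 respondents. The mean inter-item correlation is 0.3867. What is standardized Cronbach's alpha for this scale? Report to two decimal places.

α = 0.88

Standardized α = k·r̄ / (1 + (k−1)·r̄) = 12 × 0.3867 / (1 + 11 × 0.3867)
  = 4.6404 / 5.2537 = 0.88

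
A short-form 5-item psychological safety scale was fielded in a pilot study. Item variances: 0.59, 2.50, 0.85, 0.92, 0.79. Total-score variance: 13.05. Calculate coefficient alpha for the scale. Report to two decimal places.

coefficient alpha = 0.71

Σσ²ᵢ = 0.59 + 2.50 + 0.85 + 0.92 + 0.79 = 5.65
α = (k/(k−1))·(1 − Σσ²ᵢ/total variance) = (5/4)·(1 − 5.65/13.05) = 0.71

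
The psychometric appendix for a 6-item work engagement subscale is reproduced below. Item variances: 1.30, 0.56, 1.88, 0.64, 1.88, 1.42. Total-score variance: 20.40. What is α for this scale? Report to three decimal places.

α = 0.748

sum of item variances = 1.30 + 0.56 + 1.88 + 0.64 + 1.88 + 1.42 = 7.68
α = (k/(k−1))·(1 − sum of item variances/σ²_total) = (6/5)·(1 − 7.68/20.40) = 0.748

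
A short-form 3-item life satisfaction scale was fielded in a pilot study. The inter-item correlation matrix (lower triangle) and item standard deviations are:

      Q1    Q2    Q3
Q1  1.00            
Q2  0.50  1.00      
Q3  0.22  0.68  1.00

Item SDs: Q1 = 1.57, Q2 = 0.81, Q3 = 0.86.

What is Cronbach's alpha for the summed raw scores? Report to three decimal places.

α = 0.632

Σσ²ᵢ = 1.57² + 0.81² + 0.86² = 3.8606
Covariances σ_ij = r_ij · s_i · s_j:
  σ(Q1,Q2) = 0.50 × 1.57 × 0.81 = 0.6359
  σ(Q1,Q3) = 0.22 × 1.57 × 0.86 = 0.2970
  σ(Q2,Q3) = 0.68 × 0.81 × 0.86 = 0.4737
σ²_T = Σσ²ᵢ + 2·Σσ_ij = 3.8606 + 2 × 1.4066 = 6.6738
α = (3/2)·(1 − 3.8606/6.6738) = 0.632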